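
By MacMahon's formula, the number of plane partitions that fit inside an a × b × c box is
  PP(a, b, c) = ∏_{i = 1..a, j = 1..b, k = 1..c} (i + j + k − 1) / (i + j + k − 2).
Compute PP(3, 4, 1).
PP(3, 4, 1) = 35

Evaluate the triple product over i = 1..3, j = 1..4, k = 1..1. The factors are (2/1) · (3/2) · (4/3) · (5/4) · (3/2) · (4/3) · (5/4) · (6/5) · … (12 factors total). The numerators and denominators telescope so the product is an integer; carrying out the multiplication exactly gives PP(3, 4, 1) = 35.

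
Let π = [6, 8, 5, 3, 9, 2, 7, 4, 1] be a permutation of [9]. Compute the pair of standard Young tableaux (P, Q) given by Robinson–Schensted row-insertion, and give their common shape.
P = [1, 4, 9] / [2, 7] / [3, 8] / [5] / [6];  Q = [1, 2, 5] / [3, 7] / [4, 8] / [6] / [9];  common shape = (3, 2, 2, 1, 1)

Row-insert the values π_1, π_2, … into P one at a time, bumping the leftmost entry strictly greater than the inserted value down to the next row. The recording tableau Q records, in position (i, j), the step at which that cell was added to P.
  Insert 6 (step 1): P = [6];  Q = [1]
  Insert 8 (step 2): P = [6, 8];  Q = [1, 2]
  Insert 5 (step 3): P = [5, 8] / [6];  Q = [1, 2] / [3]
  Insert 3 (step 4): P = [3, 8] / [5] / [6];  Q = [1, 2] / [3] / [4]
  Insert 9 (step 5): P = [3, 8, 9] / [5] / [6];  Q = [1, 2, 5] / [3] / [4]
  Insert 2 (step 6): P = [2, 8, 9] / [3] / [5] / [6];  Q = [1, 2, 5] / [3] / [4] / [6]
  Insert 7 (step 7): P = [2, 7, 9] / [3, 8] / [5] / [6];  Q = [1, 2, 5] / [3, 7] / [4] / [6]
  Insert 4 (step 8): P = [2, 4, 9] / [3, 7] / [5, 8] / [6];  Q = [1, 2, 5] / [3, 7] / [4, 8] / [6]
  Insert 1 (step 9): P = [1, 4, 9] / [2, 7] / [3, 8] / [5] / [6];  Q = [1, 2, 5] / [3, 7] / [4, 8] / [6] / [9]
Final shape: (3, 2, 2, 1, 1).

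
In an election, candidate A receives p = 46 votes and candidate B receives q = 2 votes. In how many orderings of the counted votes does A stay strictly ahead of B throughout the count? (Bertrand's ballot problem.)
Strict-lead orderings = 1034

Total orderings of the 48 votes with 46 for A: C(48, 46) = 1128. By the Bertrand ballot formula (Cycle Lemma / reflection principle), the number of orderings in which A is strictly ahead of B throughout is (p − q)/(p + q) · C(p + q, p) = (46 − 2)/(46 + 2) · 1128 = 1034.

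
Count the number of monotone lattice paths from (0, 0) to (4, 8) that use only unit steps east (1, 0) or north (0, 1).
Number of paths = 495

A monotone lattice path from (0, 0) to (4, 8) consists of 4 east steps and 8 north steps in some order, so it is determined by which 4 of the 12 steps are east. The count is C(12, 4) = 495.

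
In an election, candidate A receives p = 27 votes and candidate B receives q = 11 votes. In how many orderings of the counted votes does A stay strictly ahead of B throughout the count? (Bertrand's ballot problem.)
Strict-lead orderings = 506662016

Total orderings of the 38 votes with 27 for A: C(38, 27) = 1203322288. By the Bertrand ballot formula (Cycle Lemma / reflection principle), the number of orderings in which A is strictly ahead of B throughout is (p − q)/(p + q) · C(p + q, p) = (27 − 11)/(27 + 11) · 1203322288 = 506662016.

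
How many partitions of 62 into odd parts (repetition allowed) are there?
p_odd(62) = 13394

Enumerate partitions using only odd parts via the recurrence o(n, m) = o(n, m−2) + o(n−m, m) over odd m, starting from the largest odd part ≤ n. This gives p_odd(62) = 13394. (Euler's theorem: equals the count of distinct-part partitions.)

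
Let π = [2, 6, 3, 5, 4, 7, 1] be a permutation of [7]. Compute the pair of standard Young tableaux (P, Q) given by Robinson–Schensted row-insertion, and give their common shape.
P = [1, 3, 4, 7] / [2] / [5] / [6];  Q = [1, 2, 4, 6] / [3] / [5] / [7];  common shape = (4, 1, 1, 1)

Row-insert the values π_1, π_2, … into P one at a time, bumping the leftmost entry strictly greater than the inserted value down to the next row. The recording tableau Q records, in position (i, j), the step at which that cell was added to P.
  Insert 2 (step 1): P = [2];  Q = [1]
  Insert 6 (step 2): P = [2, 6];  Q = [1, 2]
  Insert 3 (step 3): P = [2, 3] / [6];  Q = [1, 2] / [3]
  Insert 5 (step 4): P = [2, 3, 5] / [6];  Q = [1, 2, 4] / [3]
  Insert 4 (step 5): P = [2, 3, 4] / [5] / [6];  Q = [1, 2, 4] / [3] / [5]
  Insert 7 (step 6): P = [2, 3, 4, 7] / [5] / [6];  Q = [1, 2, 4, 6] / [3] / [5]
  Insert 1 (step 7): P = [1, 3, 4, 7] / [2] / [5] / [6];  Q = [1, 2, 4, 6] / [3] / [5] / [7]
Final shape: (4, 1, 1, 1).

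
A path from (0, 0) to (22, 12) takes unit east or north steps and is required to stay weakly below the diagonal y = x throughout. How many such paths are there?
Number of paths = 262256280

By the reflection principle (André's argument), the number of monotone paths to (22, 12) with n ≤ m that never go above y = x is C(34, 22) − C(34, 23) = 548354040 − 286097760 = 262256280.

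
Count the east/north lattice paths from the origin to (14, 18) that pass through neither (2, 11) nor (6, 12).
Number of paths = 412928814

Inclusion–exclusion. Total paths: C(32, 14) = 471435600. Through P₁: C(13, 2)·C(19, 12) = 3930264. Through P₂: C(18, 6)·C(14, 8) = 55747692. Since P₁ is strictly southwest of P₂, a monotone path through both must visit P₁ then P₂; paths through both = C(13, 2)·C(5, 4)·C(14, 8) = 1171170. Avoid both = 471435600 − 3930264 − 55747692 + 1171170 = 412928814.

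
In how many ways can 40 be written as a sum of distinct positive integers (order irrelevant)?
q(40) = 1113

A partition into distinct parts is a strictly decreasing sequence summing to n. The recurrence d(n, m) = d(n, m−1) + d(n−m, m−1) (use part m at most once) with q(n) = d(n, n) gives q(40) = 1113. (Euler's theorem: # distinct-part partitions = # odd-part partitions.)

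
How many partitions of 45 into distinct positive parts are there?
q(45) = 2048

A partition into distinct parts is a strictly decreasing sequence summing to n. The recurrence d(n, m) = d(n, m−1) + d(n−m, m−1) (use part m at most once) with q(n) = d(n, n) gives q(45) = 2048. (Euler's theorem: # distinct-part partitions = # odd-part partitions.)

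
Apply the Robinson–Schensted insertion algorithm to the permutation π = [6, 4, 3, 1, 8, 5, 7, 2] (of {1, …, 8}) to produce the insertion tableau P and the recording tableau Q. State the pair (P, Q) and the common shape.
P = [1, 2, 7] / [3, 5] / [4, 8] / [6];  Q = [1, 5, 7] / [2, 6] / [3, 8] / [4];  common shape = (3, 2, 2, 1)

Row-insert the values π_1, π_2, … into P one at a time, bumping the leftmost entry strictly greater than the inserted value down to the next row. The recording tableau Q records, in position (i, j), the step at which that cell was added to P.
  Insert 6 (step 1): P = [6];  Q = [1]
  Insert 4 (step 2): P = [4] / [6];  Q = [1] / [2]
  Insert 3 (step 3): P = [3] / [4] / [6];  Q = [1] / [2] / [3]
  Insert 1 (step 4): P = [1] / [3] / [4] / [6];  Q = [1] / [2] / [3] / [4]
  Insert 8 (step 5): P = [1, 8] / [3] / [4] / [6];  Q = [1, 5] / [2] / [3] / [4]
  Insert 5 (step 6): P = [1, 5] / [3, 8] / [4] / [6];  Q = [1, 5] / [2, 6] / [3] / [4]
  Insert 7 (step 7): P = [1, 5, 7] / [3, 8] / [4] / [6];  Q = [1, 5, 7] / [2, 6] / [3] / [4]
  Insert 2 (step 8): P = [1, 2, 7] / [3, 5] / [4, 8] / [6];  Q = [1, 5, 7] / [2, 6] / [3, 8] / [4]
Final shape: (3, 2, 2, 1).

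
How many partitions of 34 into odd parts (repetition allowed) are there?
p_odd(34) = 512

Enumerate partitions using only odd parts via the recurrence o(n, m) = o(n, m−2) + o(n−m, m) over odd m, starting from the largest odd part ≤ n. This gives p_odd(34) = 512. (Euler's theorem: equals the count of distinct-part partitions.)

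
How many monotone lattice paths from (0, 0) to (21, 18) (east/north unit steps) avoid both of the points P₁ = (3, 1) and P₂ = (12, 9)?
Number of paths = 34645805590

Inclusion–exclusion. Total paths: C(39, 21) = 62359143990. Through P₁: C(4, 3)·C(35, 18) = 18150270600. Through P₂: C(21, 12)·C(18, 9) = 14290876600. Since P₁ is strictly southwest of P₂, a monotone path through both must visit P₁ then P₂; paths through both = C(4, 3)·C(17, 9)·C(18, 9) = 4727808800. Avoid both = 62359143990 − 18150270600 − 14290876600 + 4727808800 = 34645805590.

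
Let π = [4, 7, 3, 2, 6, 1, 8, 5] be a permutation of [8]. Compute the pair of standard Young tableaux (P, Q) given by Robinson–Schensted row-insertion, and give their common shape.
P = [1, 5, 8] / [2, 6] / [3, 7] / [4];  Q = [1, 2, 7] / [3, 5] / [4, 8] / [6];  common shape = (3, 2, 2, 1)

Row-insert the values π_1, π_2, … into P one at a time, bumping the leftmost entry strictly greater than the inserted value down to the next row. The recording tableau Q records, in position (i, j), the step at which that cell was added to P.
  Insert 4 (step 1): P = [4];  Q = [1]
  Insert 7 (step 2): P = [4, 7];  Q = [1, 2]
  Insert 3 (step 3): P = [3, 7] / [4];  Q = [1, 2] / [3]
  Insert 2 (step 4): P = [2, 7] / [3] / [4];  Q = [1, 2] / [3] / [4]
  Insert 6 (step 5): P = [2, 6] / [3, 7] / [4];  Q = [1, 2] / [3, 5] / [4]
  Insert 1 (step 6): P = [1, 6] / [2, 7] / [3] / [4];  Q = [1, 2] / [3, 5] / [4] / [6]
  Insert 8 (step 7): P = [1, 6, 8] / [2, 7] / [3] / [4];  Q = [1, 2, 7] / [3, 5] / [4] / [6]
  Insert 5 (step 8): P = [1, 5, 8] / [2, 6] / [3, 7] / [4];  Q = [1, 2, 7] / [3, 5] / [4, 8] / [6]
Final shape: (3, 2, 2, 1).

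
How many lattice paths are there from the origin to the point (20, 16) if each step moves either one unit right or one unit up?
Number of paths = 7307872110

A monotone lattice path from (0, 0) to (20, 16) consists of 20 east steps and 16 north steps in some order, so it is determined by which 20 of the 36 steps are east. The count is C(36, 20) = 7307872110.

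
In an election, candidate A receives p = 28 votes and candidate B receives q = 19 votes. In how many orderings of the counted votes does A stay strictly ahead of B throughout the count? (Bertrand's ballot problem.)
Strict-lead orderings = 1335293573130

Total orderings of the 47 votes with 28 for A: C(47, 28) = 6973199770790. By the Bertrand ballot formula (Cycle Lemma / reflection principle), the number of orderings in which A is strictly ahead of B throughout is (p − q)/(p + q) · C(p + q, p) = (28 − 19)/(28 + 19) · 6973199770790 = 1335293573130.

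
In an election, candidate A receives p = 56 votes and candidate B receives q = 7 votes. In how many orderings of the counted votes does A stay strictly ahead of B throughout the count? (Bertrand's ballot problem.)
Strict-lead orderings = 430321633

Total orderings of the 63 votes with 56 for A: C(63, 56) = 553270671. By the Bertrand ballot formula (Cycle Lemma / reflection principle), the number of orderings in which A is strictly ahead of B throughout is (p − q)/(p + q) · C(p + q, p) = (56 − 7)/(56 + 7) · 553270671 = 430321633.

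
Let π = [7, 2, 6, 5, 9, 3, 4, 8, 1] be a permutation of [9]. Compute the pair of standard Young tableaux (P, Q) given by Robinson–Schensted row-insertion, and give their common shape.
P = [1, 3, 4, 8] / [2, 9] / [5] / [6] / [7];  Q = [1, 3, 5, 8] / [2, 7] / [4] / [6] / [9];  common shape = (4, 2, 1, 1, 1)

Row-insert the values π_1, π_2, … into P one at a time, bumping the leftmost entry strictly greater than the inserted value down to the next row. The recording tableau Q records, in position (i, j), the step at which that cell was added to P.
  Insert 7 (step 1): P = [7];  Q = [1]
  Insert 2 (step 2): P = [2] / [7];  Q = [1] / [2]
  Insert 6 (step 3): P = [2, 6] / [7];  Q = [1, 3] / [2]
  Insert 5 (step 4): P = [2, 5] / [6] / [7];  Q = [1, 3] / [2] / [4]
  Insert 9 (step 5): P = [2, 5, 9] / [6] / [7];  Q = [1, 3, 5] / [2] / [4]
  Insert 3 (step 6): P = [2, 3, 9] / [5] / [6] / [7];  Q = [1, 3, 5] / [2] / [4] / [6]
  Insert 4 (step 7): P = [2, 3, 4] / [5, 9] / [6] / [7];  Q = [1, 3, 5] / [2, 7] / [4] / [6]
  Insert 8 (step 8): P = [2, 3, 4, 8] / [5, 9] / [6] / [7];  Q = [1, 3, 5, 8] / [2, 7] / [4] / [6]
  Insert 1 (step 9): P = [1, 3, 4, 8] / [2, 9] / [5] / [6] / [7];  Q = [1, 3, 5, 8] / [2, 7] / [4] / [6] / [9]
Final shape: (4, 2, 1, 1, 1).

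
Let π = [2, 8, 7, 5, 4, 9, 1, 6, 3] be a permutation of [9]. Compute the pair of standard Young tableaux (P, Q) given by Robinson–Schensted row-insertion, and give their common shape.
P = [1, 3, 6] / [2, 4] / [5, 9] / [7] / [8];  Q = [1, 2, 6] / [3, 8] / [4, 9] / [5] / [7];  common shape = (3, 2, 2, 1, 1)

Row-insert the values π_1, π_2, … into P one at a time, bumping the leftmost entry strictly greater than the inserted value down to the next row. The recording tableau Q records, in position (i, j), the step at which that cell was added to P.
  Insert 2 (step 1): P = [2];  Q = [1]
  Insert 8 (step 2): P = [2, 8];  Q = [1, 2]
  Insert 7 (step 3): P = [2, 7] / [8];  Q = [1, 2] / [3]
  Insert 5 (step 4): P = [2, 5] / [7] / [8];  Q = [1, 2] / [3] / [4]
  Insert 4 (step 5): P = [2, 4] / [5] / [7] / [8];  Q = [1, 2] / [3] / [4] / [5]
  Insert 9 (step 6): P = [2, 4, 9] / [5] / [7] / [8];  Q = [1, 2, 6] / [3] / [4] / [5]
  Insert 1 (step 7): P = [1, 4, 9] / [2] / [5] / [7] / [8];  Q = [1, 2, 6] / [3] / [4] / [5] / [7]
  Insert 6 (step 8): P = [1, 4, 6] / [2, 9] / [5] / [7] / [8];  Q = [1, 2, 6] / [3, 8] / [4] / [5] / [7]
  Insert 3 (step 9): P = [1, 3, 6] / [2, 4] / [5, 9] / [7] / [8];  Q = [1, 2, 6] / [3, 8] / [4, 9] / [5] / [7]
Final shape: (3, 2, 2, 1, 1).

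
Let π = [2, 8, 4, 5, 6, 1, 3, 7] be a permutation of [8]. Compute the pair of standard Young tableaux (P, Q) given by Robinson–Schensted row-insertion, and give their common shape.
P = [1, 3, 5, 6, 7] / [2, 4] / [8];  Q = [1, 2, 4, 5, 8] / [3, 7] / [6];  common shape = (5, 2, 1)

Row-insert the values π_1, π_2, … into P one at a time, bumping the leftmost entry strictly greater than the inserted value down to the next row. The recording tableau Q records, in position (i, j), the step at which that cell was added to P.
  Insert 2 (step 1): P = [2];  Q = [1]
  Insert 8 (step 2): P = [2, 8];  Q = [1, 2]
  Insert 4 (step 3): P = [2, 4] / [8];  Q = [1, 2] / [3]
  Insert 5 (step 4): P = [2, 4, 5] / [8];  Q = [1, 2, 4] / [3]
  Insert 6 (step 5): P = [2, 4, 5, 6] / [8];  Q = [1, 2, 4, 5] / [3]
  Insert 1 (step 6): P = [1, 4, 5, 6] / [2] / [8];  Q = [1, 2, 4, 5] / [3] / [6]
  Insert 3 (step 7): P = [1, 3, 5, 6] / [2, 4] / [8];  Q = [1, 2, 4, 5] / [3, 7] / [6]
  Insert 7 (step 8): P = [1, 3, 5, 6, 7] / [2, 4] / [8];  Q = [1, 2, 4, 5, 8] / [3, 7] / [6]
Final shape: (5, 2, 1).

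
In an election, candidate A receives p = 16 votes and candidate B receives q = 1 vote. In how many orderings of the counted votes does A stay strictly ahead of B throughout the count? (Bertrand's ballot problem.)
Strict-lead orderings = 15

Total orderings of the 17 votes with 16 for A: C(17, 16) = 17. By the Bertrand ballot formula (Cycle Lemma / reflection principle), the number of orderings in which A is strictly ahead of B throughout is (p − q)/(p + q) · C(p + q, p) = (16 − 1)/(16 + 1) · 17 = 15.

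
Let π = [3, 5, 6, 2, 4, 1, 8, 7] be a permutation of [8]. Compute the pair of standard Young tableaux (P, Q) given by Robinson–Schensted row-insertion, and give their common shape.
P = [1, 4, 6, 7] / [2, 5, 8] / [3];  Q = [1, 2, 3, 7] / [4, 5, 8] / [6];  common shape = (4, 3, 1)

Row-insert the values π_1, π_2, … into P one at a time, bumping the leftmost entry strictly greater than the inserted value down to the next row. The recording tableau Q records, in position (i, j), the step at which that cell was added to P.
  Insert 3 (step 1): P = [3];  Q = [1]
  Insert 5 (step 2): P = [3, 5];  Q = [1, 2]
  Insert 6 (step 3): P = [3, 5, 6];  Q = [1, 2, 3]
  Insert 2 (step 4): P = [2, 5, 6] / [3];  Q = [1, 2, 3] / [4]
  Insert 4 (step 5): P = [2, 4, 6] / [3, 5];  Q = [1, 2, 3] / [4, 5]
  Insert 1 (step 6): P = [1, 4, 6] / [2, 5] / [3];  Q = [1, 2, 3] / [4, 5] / [6]
  Insert 8 (step 7): P = [1, 4, 6, 8] / [2, 5] / [3];  Q = [1, 2, 3, 7] / [4, 5] / [6]
  Insert 7 (step 8): P = [1, 4, 6, 7] / [2, 5, 8] / [3];  Q = [1, 2, 3, 7] / [4, 5, 8] / [6]
Final shape: (4, 3, 1).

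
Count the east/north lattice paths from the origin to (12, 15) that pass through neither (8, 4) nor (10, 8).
Number of paths = 15400197

Inclusion–exclusion. Total paths: C(27, 12) = 17383860. Through P₁: C(12, 8)·C(15, 4) = 675675. Through P₂: C(18, 10)·C(9, 2) = 1575288. Since P₁ is strictly southwest of P₂, a monotone path through both must visit P₁ then P₂; paths through both = C(12, 8)·C(6, 2)·C(9, 2) = 267300. Avoid both = 17383860 − 675675 − 1575288 + 267300 = 15400197.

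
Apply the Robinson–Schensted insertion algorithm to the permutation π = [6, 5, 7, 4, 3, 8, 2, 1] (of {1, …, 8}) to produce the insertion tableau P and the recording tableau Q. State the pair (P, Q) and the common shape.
P = [1, 7, 8] / [2] / [3] / [4] / [5] / [6];  Q = [1, 3, 6] / [2] / [4] / [5] / [7] / [8];  common shape = (3, 1, 1, 1, 1, 1)

Row-insert the values π_1, π_2, … into P one at a time, bumping the leftmost entry strictly greater than the inserted value down to the next row. The recording tableau Q records, in position (i, j), the step at which that cell was added to P.
  Insert 6 (step 1): P = [6];  Q = [1]
  Insert 5 (step 2): P = [5] / [6];  Q = [1] / [2]
  Insert 7 (step 3): P = [5, 7] / [6];  Q = [1, 3] / [2]
  Insert 4 (step 4): P = [4, 7] / [5] / [6];  Q = [1, 3] / [2] / [4]
  Insert 3 (step 5): P = [3, 7] / [4] / [5] / [6];  Q = [1, 3] / [2] / [4] / [5]
  Insert 8 (step 6): P = [3, 7, 8] / [4] / [5] / [6];  Q = [1, 3, 6] / [2] / [4] / [5]
  Insert 2 (step 7): P = [2, 7, 8] / [3] / [4] / [5] / [6];  Q = [1, 3, 6] / [2] / [4] / [5] / [7]
  Insert 1 (step 8): P = [1, 7, 8] / [2] / [3] / [4] / [5] / [6];  Q = [1, 3, 6] / [2] / [4] / [5] / [7] / [8]
Final shape: (3, 1, 1, 1, 1, 1).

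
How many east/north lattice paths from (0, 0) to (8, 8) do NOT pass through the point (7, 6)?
Number of paths = 7722

Total paths from (0, 0) to (8, 8): C(16, 8) = 12870. Paths through (7, 6): (paths (0, 0) → (7, 6)) × (paths (7, 6) → (8, 8)) = C(13, 7) · C(3, 1) = 1716 · 3 = 5148. Avoidance count = 12870 − 5148 = 7722.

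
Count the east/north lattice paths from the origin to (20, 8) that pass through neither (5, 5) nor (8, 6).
Number of paths = 2720928

Inclusion–exclusion. Total paths: C(28, 20) = 3108105. Through P₁: C(10, 5)·C(18, 15) = 205632. Through P₂: C(14, 8)·C(14, 12) = 273273. Since P₁ is strictly southwest of P₂, a monotone path through both must visit P₁ then P₂; paths through both = C(10, 5)·C(4, 3)·C(14, 12) = 91728. Avoid both = 3108105 − 205632 − 273273 + 91728 = 2720928.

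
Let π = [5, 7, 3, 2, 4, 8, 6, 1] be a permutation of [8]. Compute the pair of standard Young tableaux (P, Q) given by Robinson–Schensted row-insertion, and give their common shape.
P = [1, 4, 6] / [2, 7, 8] / [3] / [5];  Q = [1, 2, 6] / [3, 5, 7] / [4] / [8];  common shape = (3, 3, 1, 1)

Row-insert the values π_1, π_2, … into P one at a time, bumping the leftmost entry strictly greater than the inserted value down to the next row. The recording tableau Q records, in position (i, j), the step at which that cell was added to P.
  Insert 5 (step 1): P = [5];  Q = [1]
  Insert 7 (step 2): P = [5, 7];  Q = [1, 2]
  Insert 3 (step 3): P = [3, 7] / [5];  Q = [1, 2] / [3]
  Insert 2 (step 4): P = [2, 7] / [3] / [5];  Q = [1, 2] / [3] / [4]
  Insert 4 (step 5): P = [2, 4] / [3, 7] / [5];  Q = [1, 2] / [3, 5] / [4]
  Insert 8 (step 6): P = [2, 4, 8] / [3, 7] / [5];  Q = [1, 2, 6] / [3, 5] / [4]
  Insert 6 (step 7): P = [2, 4, 6] / [3, 7, 8] / [5];  Q = [1, 2, 6] / [3, 5, 7] / [4]
  Insert 1 (step 8): P = [1, 4, 6] / [2, 7, 8] / [3] / [5];  Q = [1, 2, 6] / [3, 5, 7] / [4] / [8]
Final shape: (3, 3, 1, 1).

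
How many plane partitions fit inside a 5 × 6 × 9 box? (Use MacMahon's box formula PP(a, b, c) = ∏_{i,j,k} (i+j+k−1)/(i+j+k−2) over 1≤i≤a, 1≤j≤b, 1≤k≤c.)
PP(5, 6, 9) = 72261531710368

Evaluate the triple product over i = 1..5, j = 1..6, k = 1..9. The factors are (2/1) · (3/2) · (4/3) · (5/4) · (6/5) · (7/6) · (8/7) · (9/8) · … (270 factors total). The numerators and denominators telescope so the product is an integer; carrying out the multiplication exactly gives PP(5, 6, 9) = 72261531710368.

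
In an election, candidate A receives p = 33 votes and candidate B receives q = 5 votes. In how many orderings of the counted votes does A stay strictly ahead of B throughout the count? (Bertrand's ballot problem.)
Strict-lead orderings = 369852

Total orderings of the 38 votes with 33 for A: C(38, 33) = 501942. By the Bertrand ballot formula (Cycle Lemma / reflection principle), the number of orderings in which A is strictly ahead of B throughout is (p − q)/(p + q) · C(p + q, p) = (33 − 5)/(33 + 5) · 501942 = 369852.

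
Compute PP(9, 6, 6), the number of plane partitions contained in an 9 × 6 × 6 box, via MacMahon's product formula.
PP(9, 6, 6) = 6062460972064640

Evaluate the triple product over i = 1..9, j = 1..6, k = 1..6. The factors are (2/1) · (3/2) · (4/3) · (5/4) · (6/5) · (7/6) · (3/2) · (4/3) · … (324 factors total). The numerators and denominators telescope so the product is an integer; carrying out the multiplication exactly gives PP(9, 6, 6) = 6062460972064640.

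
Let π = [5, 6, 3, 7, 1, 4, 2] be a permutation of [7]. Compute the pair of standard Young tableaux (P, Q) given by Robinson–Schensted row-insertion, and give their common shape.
P = [1, 2, 7] / [3, 4] / [5, 6];  Q = [1, 2, 4] / [3, 6] / [5, 7];  common shape = (3, 2, 2)

Row-insert the values π_1, π_2, … into P one at a time, bumping the leftmost entry strictly greater than the inserted value down to the next row. The recording tableau Q records, in position (i, j), the step at which that cell was added to P.
  Insert 5 (step 1): P = [5];  Q = [1]
  Insert 6 (step 2): P = [5, 6];  Q = [1, 2]
  Insert 3 (step 3): P = [3, 6] / [5];  Q = [1, 2] / [3]
  Insert 7 (step 4): P = [3, 6, 7] / [5];  Q = [1, 2, 4] / [3]
  Insert 1 (step 5): P = [1, 6, 7] / [3] / [5];  Q = [1, 2, 4] / [3] / [5]
  Insert 4 (step 6): P = [1, 4, 7] / [3, 6] / [5];  Q = [1, 2, 4] / [3, 6] / [5]
  Insert 2 (step 7): P = [1, 2, 7] / [3, 4] / [5, 6];  Q = [1, 2, 4] / [3, 6] / [5, 7]
Final shape: (3, 2, 2).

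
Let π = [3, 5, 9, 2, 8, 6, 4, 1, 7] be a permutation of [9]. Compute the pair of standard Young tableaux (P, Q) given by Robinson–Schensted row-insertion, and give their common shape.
P = [1, 4, 6, 7] / [2, 5] / [3] / [8] / [9];  Q = [1, 2, 3, 9] / [4, 5] / [6] / [7] / [8];  common shape = (4, 2, 1, 1, 1)

Row-insert the values π_1, π_2, … into P one at a time, bumping the leftmost entry strictly greater than the inserted value down to the next row. The recording tableau Q records, in position (i, j), the step at which that cell was added to P.
  Insert 3 (step 1): P = [3];  Q = [1]
  Insert 5 (step 2): P = [3, 5];  Q = [1, 2]
  Insert 9 (step 3): P = [3, 5, 9];  Q = [1, 2, 3]
  Insert 2 (step 4): P = [2, 5, 9] / [3];  Q = [1, 2, 3] / [4]
  Insert 8 (step 5): P = [2, 5, 8] / [3, 9];  Q = [1, 2, 3] / [4, 5]
  Insert 6 (step 6): P = [2, 5, 6] / [3, 8] / [9];  Q = [1, 2, 3] / [4, 5] / [6]
  Insert 4 (step 7): P = [2, 4, 6] / [3, 5] / [8] / [9];  Q = [1, 2, 3] / [4, 5] / [6] / [7]
  Insert 1 (step 8): P = [1, 4, 6] / [2, 5] / [3] / [8] / [9];  Q = [1, 2, 3] / [4, 5] / [6] / [7] / [8]
  Insert 7 (step 9): P = [1, 4, 6, 7] / [2, 5] / [3] / [8] / [9];  Q = [1, 2, 3, 9] / [4, 5] / [6] / [7] / [8]
Final shape: (4, 2, 1, 1, 1).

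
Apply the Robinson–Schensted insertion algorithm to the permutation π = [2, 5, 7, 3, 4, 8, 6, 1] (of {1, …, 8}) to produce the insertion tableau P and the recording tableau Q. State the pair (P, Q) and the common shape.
P = [1, 3, 4, 6] / [2, 7, 8] / [5];  Q = [1, 2, 3, 6] / [4, 5, 7] / [8];  common shape = (4, 3, 1)

Row-insert the values π_1, π_2, … into P one at a time, bumping the leftmost entry strictly greater than the inserted value down to the next row. The recording tableau Q records, in position (i, j), the step at which that cell was added to P.
  Insert 2 (step 1): P = [2];  Q = [1]
  Insert 5 (step 2): P = [2, 5];  Q = [1, 2]
  Insert 7 (step 3): P = [2, 5, 7];  Q = [1, 2, 3]
  Insert 3 (step 4): P = [2, 3, 7] / [5];  Q = [1, 2, 3] / [4]
  Insert 4 (step 5): P = [2, 3, 4] / [5, 7];  Q = [1, 2, 3] / [4, 5]
  Insert 8 (step 6): P = [2, 3, 4, 8] / [5, 7];  Q = [1, 2, 3, 6] / [4, 5]
  Insert 6 (step 7): P = [2, 3, 4, 6] / [5, 7, 8];  Q = [1, 2, 3, 6] / [4, 5, 7]
  Insert 1 (step 8): P = [1, 3, 4, 6] / [2, 7, 8] / [5];  Q = [1, 2, 3, 6] / [4, 5, 7] / [8]
Final shape: (4, 3, 1).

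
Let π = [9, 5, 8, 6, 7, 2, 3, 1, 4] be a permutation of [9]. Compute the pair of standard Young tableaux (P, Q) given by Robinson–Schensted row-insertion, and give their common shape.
P = [1, 3, 4] / [2, 6, 7] / [5] / [8] / [9];  Q = [1, 3, 5] / [2, 7, 9] / [4] / [6] / [8];  common shape = (3, 3, 1, 1, 1)

Row-insert the values π_1, π_2, … into P one at a time, bumping the leftmost entry strictly greater than the inserted value down to the next row. The recording tableau Q records, in position (i, j), the step at which that cell was added to P.
  Insert 9 (step 1): P = [9];  Q = [1]
  Insert 5 (step 2): P = [5] / [9];  Q = [1] / [2]
  Insert 8 (step 3): P = [5, 8] / [9];  Q = [1, 3] / [2]
  Insert 6 (step 4): P = [5, 6] / [8] / [9];  Q = [1, 3] / [2] / [4]
  Insert 7 (step 5): P = [5, 6, 7] / [8] / [9];  Q = [1, 3, 5] / [2] / [4]
  Insert 2 (step 6): P = [2, 6, 7] / [5] / [8] / [9];  Q = [1, 3, 5] / [2] / [4] / [6]
  Insert 3 (step 7): P = [2, 3, 7] / [5, 6] / [8] / [9];  Q = [1, 3, 5] / [2, 7] / [4] / [6]
  Insert 1 (step 8): P = [1, 3, 7] / [2, 6] / [5] / [8] / [9];  Q = [1, 3, 5] / [2, 7] / [4] / [6] / [8]
  Insert 4 (step 9): P = [1, 3, 4] / [2, 6, 7] / [5] / [8] / [9];  Q = [1, 3, 5] / [2, 7, 9] / [4] / [6] / [8]
Final shape: (3, 3, 1, 1, 1).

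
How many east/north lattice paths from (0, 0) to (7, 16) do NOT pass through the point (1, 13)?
Number of paths = 243981

Total paths from (0, 0) to (7, 16): C(23, 7) = 245157. Paths through (1, 13): (paths (0, 0) → (1, 13)) × (paths (1, 13) → (7, 16)) = C(14, 1) · C(9, 6) = 14 · 84 = 1176. Avoidance count = 245157 − 1176 = 243981.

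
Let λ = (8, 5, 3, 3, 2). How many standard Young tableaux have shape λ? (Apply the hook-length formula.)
# SYT of shape (8, 5, 3, 3, 2) = 444422160

Hook-length formula: f^λ = n! / Π hook(c), product over all cells c of the Young diagram. For λ = (8, 5, 3, 3, 2), n = 21 boxes. Hook lengths by row (left-to-right, top-to-bottom): [12, 11, 9, 6, 5, 3, 2, 1]; [8, 7, 5, 2, 1]; [5, 4, 2]; [4, 3, 1]; [2, 1]. Product of hooks = 114960384000. So f^λ = 21! / 114960384000 = 51090942171709440000 / 114960384000 = 444422160.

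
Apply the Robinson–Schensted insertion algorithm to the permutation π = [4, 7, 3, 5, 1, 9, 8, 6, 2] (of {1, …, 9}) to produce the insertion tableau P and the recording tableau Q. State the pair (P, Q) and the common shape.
P = [1, 2, 6] / [3, 5, 8] / [4, 7] / [9];  Q = [1, 2, 6] / [3, 4, 7] / [5, 8] / [9];  common shape = (3, 3, 2, 1)

Row-insert the values π_1, π_2, … into P one at a time, bumping the leftmost entry strictly greater than the inserted value down to the next row. The recording tableau Q records, in position (i, j), the step at which that cell was added to P.
  Insert 4 (step 1): P = [4];  Q = [1]
  Insert 7 (step 2): P = [4, 7];  Q = [1, 2]
  Insert 3 (step 3): P = [3, 7] / [4];  Q = [1, 2] / [3]
  Insert 5 (step 4): P = [3, 5] / [4, 7];  Q = [1, 2] / [3, 4]
  Insert 1 (step 5): P = [1, 5] / [3, 7] / [4];  Q = [1, 2] / [3, 4] / [5]
  Insert 9 (step 6): P = [1, 5, 9] / [3, 7] / [4];  Q = [1, 2, 6] / [3, 4] / [5]
  Insert 8 (step 7): P = [1, 5, 8] / [3, 7, 9] / [4];  Q = [1, 2, 6] / [3, 4, 7] / [5]
  Insert 6 (step 8): P = [1, 5, 6] / [3, 7, 8] / [4, 9];  Q = [1, 2, 6] / [3, 4, 7] / [5, 8]
  Insert 2 (step 9): P = [1, 2, 6] / [3, 5, 8] / [4, 7] / [9];  Q = [1, 2, 6] / [3, 4, 7] / [5, 8] / [9]
Final shape: (3, 3, 2, 1).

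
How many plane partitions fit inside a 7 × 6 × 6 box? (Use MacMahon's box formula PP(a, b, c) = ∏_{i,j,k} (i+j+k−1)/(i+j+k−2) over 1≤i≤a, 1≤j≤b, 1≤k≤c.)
PP(7, 6, 6) = 29706808370096

Evaluate the triple product over i = 1..7, j = 1..6, k = 1..6. The factors are (2/1) · (3/2) · (4/3) · (5/4) · (6/5) · (7/6) · (3/2) · (4/3) · … (252 factors total). The numerators and denominators telescope so the product is an integer; carrying out the multiplication exactly gives PP(7, 6, 6) = 29706808370096.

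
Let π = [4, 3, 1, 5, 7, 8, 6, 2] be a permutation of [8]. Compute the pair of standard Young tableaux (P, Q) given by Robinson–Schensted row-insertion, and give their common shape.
P = [1, 2, 6, 8] / [3, 5] / [4, 7];  Q = [1, 4, 5, 6] / [2, 7] / [3, 8];  common shape = (4, 2, 2)

Row-insert the values π_1, π_2, … into P one at a time, bumping the leftmost entry strictly greater than the inserted value down to the next row. The recording tableau Q records, in position (i, j), the step at which that cell was added to P.
  Insert 4 (step 1): P = [4];  Q = [1]
  Insert 3 (step 2): P = [3] / [4];  Q = [1] / [2]
  Insert 1 (step 3): P = [1] / [3] / [4];  Q = [1] / [2] / [3]
  Insert 5 (step 4): P = [1, 5] / [3] / [4];  Q = [1, 4] / [2] / [3]
  Insert 7 (step 5): P = [1, 5, 7] / [3] / [4];  Q = [1, 4, 5] / [2] / [3]
  Insert 8 (step 6): P = [1, 5, 7, 8] / [3] / [4];  Q = [1, 4, 5, 6] / [2] / [3]
  Insert 6 (step 7): P = [1, 5, 6, 8] / [3, 7] / [4];  Q = [1, 4, 5, 6] / [2, 7] / [3]
  Insert 2 (step 8): P = [1, 2, 6, 8] / [3, 5] / [4, 7];  Q = [1, 4, 5, 6] / [2, 7] / [3, 8]
Final shape: (4, 2, 2).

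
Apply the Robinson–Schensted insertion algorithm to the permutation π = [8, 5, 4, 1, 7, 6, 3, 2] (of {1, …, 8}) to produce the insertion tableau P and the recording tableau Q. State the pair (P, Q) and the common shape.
P = [1, 2] / [3, 6] / [4, 7] / [5] / [8];  Q = [1, 5] / [2, 6] / [3, 7] / [4] / [8];  common shape = (2, 2, 2, 1, 1)

Row-insert the values π_1, π_2, … into P one at a time, bumping the leftmost entry strictly greater than the inserted value down to the next row. The recording tableau Q records, in position (i, j), the step at which that cell was added to P.
  Insert 8 (step 1): P = [8];  Q = [1]
  Insert 5 (step 2): P = [5] / [8];  Q = [1] / [2]
  Insert 4 (step 3): P = [4] / [5] / [8];  Q = [1] / [2] / [3]
  Insert 1 (step 4): P = [1] / [4] / [5] / [8];  Q = [1] / [2] / [3] / [4]
  Insert 7 (step 5): P = [1, 7] / [4] / [5] / [8];  Q = [1, 5] / [2] / [3] / [4]
  Insert 6 (step 6): P = [1, 6] / [4, 7] / [5] / [8];  Q = [1, 5] / [2, 6] / [3] / [4]
  Insert 3 (step 7): P = [1, 3] / [4, 6] / [5, 7] / [8];  Q = [1, 5] / [2, 6] / [3, 7] / [4]
  Insert 2 (step 8): P = [1, 2] / [3, 6] / [4, 7] / [5] / [8];  Q = [1, 5] / [2, 6] / [3, 7] / [4] / [8]
Final shape: (2, 2, 2, 1, 1).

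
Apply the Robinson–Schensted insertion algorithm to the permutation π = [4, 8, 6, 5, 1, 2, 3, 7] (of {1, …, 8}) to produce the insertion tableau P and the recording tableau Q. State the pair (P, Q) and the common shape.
P = [1, 2, 3, 7] / [4, 5] / [6] / [8];  Q = [1, 2, 7, 8] / [3, 6] / [4] / [5];  common shape = (4, 2, 1, 1)

Row-insert the values π_1, π_2, … into P one at a time, bumping the leftmost entry strictly greater than the inserted value down to the next row. The recording tableau Q records, in position (i, j), the step at which that cell was added to P.
  Insert 4 (step 1): P = [4];  Q = [1]
  Insert 8 (step 2): P = [4, 8];  Q = [1, 2]
  Insert 6 (step 3): P = [4, 6] / [8];  Q = [1, 2] / [3]
  Insert 5 (step 4): P = [4, 5] / [6] / [8];  Q = [1, 2] / [3] / [4]
  Insert 1 (step 5): P = [1, 5] / [4] / [6] / [8];  Q = [1, 2] / [3] / [4] / [5]
  Insert 2 (step 6): P = [1, 2] / [4, 5] / [6] / [8];  Q = [1, 2] / [3, 6] / [4] / [5]
  Insert 3 (step 7): P = [1, 2, 3] / [4, 5] / [6] / [8];  Q = [1, 2, 7] / [3, 6] / [4] / [5]
  Insert 7 (step 8): P = [1, 2, 3, 7] / [4, 5] / [6] / [8];  Q = [1, 2, 7, 8] / [3, 6] / [4] / [5]
Final shape: (4, 2, 1, 1).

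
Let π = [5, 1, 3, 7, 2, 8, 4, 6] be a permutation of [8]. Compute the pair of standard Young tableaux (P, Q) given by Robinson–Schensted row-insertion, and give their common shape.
P = [1, 2, 4, 6] / [3, 7, 8] / [5];  Q = [1, 3, 4, 6] / [2, 7, 8] / [5];  common shape = (4, 3, 1)

Row-insert the values π_1, π_2, … into P one at a time, bumping the leftmost entry strictly greater than the inserted value down to the next row. The recording tableau Q records, in position (i, j), the step at which that cell was added to P.
  Insert 5 (step 1): P = [5];  Q = [1]
  Insert 1 (step 2): P = [1] / [5];  Q = [1] / [2]
  Insert 3 (step 3): P = [1, 3] / [5];  Q = [1, 3] / [2]
  Insert 7 (step 4): P = [1, 3, 7] / [5];  Q = [1, 3, 4] / [2]
  Insert 2 (step 5): P = [1, 2, 7] / [3] / [5];  Q = [1, 3, 4] / [2] / [5]
  Insert 8 (step 6): P = [1, 2, 7, 8] / [3] / [5];  Q = [1, 3, 4, 6] / [2] / [5]
  Insert 4 (step 7): P = [1, 2, 4, 8] / [3, 7] / [5];  Q = [1, 3, 4, 6] / [2, 7] / [5]
  Insert 6 (step 8): P = [1, 2, 4, 6] / [3, 7, 8] / [5];  Q = [1, 3, 4, 6] / [2, 7, 8] / [5]
Final shape: (4, 3, 1).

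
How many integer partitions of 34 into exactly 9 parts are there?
p(34, 9 parts) = 1291

Partitions of n into exactly k parts are in bijection with partitions of n − k into at most k parts (subtract 1 from each part). So p(34, exactly 9) = p(25, parts ≤ 9). Computing via the recurrence p(m, j) = p(m, j−1) + p(m−j, j) gives 1291.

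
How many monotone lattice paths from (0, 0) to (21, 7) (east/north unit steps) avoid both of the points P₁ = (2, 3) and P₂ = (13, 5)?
Number of paths = 745030

Inclusion–exclusion. Total paths: C(28, 21) = 1184040. Through P₁: C(5, 2)·C(23, 19) = 88550. Through P₂: C(18, 13)·C(10, 8) = 385560. Since P₁ is strictly southwest of P₂, a monotone path through both must visit P₁ then P₂; paths through both = C(5, 2)·C(13, 11)·C(10, 8) = 35100. Avoid both = 1184040 − 88550 − 385560 + 35100 = 745030.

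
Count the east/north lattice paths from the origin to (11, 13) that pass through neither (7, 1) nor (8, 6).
Number of paths = 2126984

Inclusion–exclusion. Total paths: C(24, 11) = 2496144. Through P₁: C(8, 7)·C(16, 4) = 14560. Through P₂: C(14, 8)·C(10, 3) = 360360. Since P₁ is strictly southwest of P₂, a monotone path through both must visit P₁ then P₂; paths through both = C(8, 7)·C(6, 1)·C(10, 3) = 5760. Avoid both = 2496144 − 14560 − 360360 + 5760 = 2126984.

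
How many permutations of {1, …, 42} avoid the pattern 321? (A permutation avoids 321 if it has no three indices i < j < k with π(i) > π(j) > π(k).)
C_42 = 39044429911904443959240

These 321-avoiding permutations are counted by the Catalan number C_n = (1/(n + 1)) · C(2n, n). For n = 42: C_42 = (1/43) · C(84, 42) = 1678910486211891090247320/43 = 39044429911904443959240.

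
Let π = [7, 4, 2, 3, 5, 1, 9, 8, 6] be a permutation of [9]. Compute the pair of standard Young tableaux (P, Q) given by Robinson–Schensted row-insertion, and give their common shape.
P = [1, 3, 5, 6] / [2, 8] / [4, 9] / [7];  Q = [1, 4, 5, 7] / [2, 8] / [3, 9] / [6];  common shape = (4, 2, 2, 1)

Row-insert the values π_1, π_2, … into P one at a time, bumping the leftmost entry strictly greater than the inserted value down to the next row. The recording tableau Q records, in position (i, j), the step at which that cell was added to P.
  Insert 7 (step 1): P = [7];  Q = [1]
  Insert 4 (step 2): P = [4] / [7];  Q = [1] / [2]
  Insert 2 (step 3): P = [2] / [4] / [7];  Q = [1] / [2] / [3]
  Insert 3 (step 4): P = [2, 3] / [4] / [7];  Q = [1, 4] / [2] / [3]
  Insert 5 (step 5): P = [2, 3, 5] / [4] / [7];  Q = [1, 4, 5] / [2] / [3]
  Insert 1 (step 6): P = [1, 3, 5] / [2] / [4] / [7];  Q = [1, 4, 5] / [2] / [3] / [6]
  Insert 9 (step 7): P = [1, 3, 5, 9] / [2] / [4] / [7];  Q = [1, 4, 5, 7] / [2] / [3] / [6]
  Insert 8 (step 8): P = [1, 3, 5, 8] / [2, 9] / [4] / [7];  Q = [1, 4, 5, 7] / [2, 8] / [3] / [6]
  Insert 6 (step 9): P = [1, 3, 5, 6] / [2, 8] / [4, 9] / [7];  Q = [1, 4, 5, 7] / [2, 8] / [3, 9] / [6]
Final shape: (4, 2, 2, 1).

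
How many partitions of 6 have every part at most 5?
p(6, parts ≤ 5) = 10

Partitions of 6 with all parts ≤ 5: 5+1, 4+2, 4+1+1, 3+3, 3+2+1, 3+1+1+1, 2+2+2, 2+2+1+1, 2+1+1+1+1, 1+1+1+1+1+1. Count = 10.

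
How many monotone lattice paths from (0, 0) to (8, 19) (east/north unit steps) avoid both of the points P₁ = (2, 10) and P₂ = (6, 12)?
Number of paths = 1257081

Inclusion–exclusion. Total paths: C(27, 8) = 2220075. Through P₁: C(12, 2)·C(15, 6) = 330330. Through P₂: C(18, 6)·C(9, 2) = 668304. Since P₁ is strictly southwest of P₂, a monotone path through both must visit P₁ then P₂; paths through both = C(12, 2)·C(6, 4)·C(9, 2) = 35640. Avoid both = 2220075 − 330330 − 668304 + 35640 = 1257081.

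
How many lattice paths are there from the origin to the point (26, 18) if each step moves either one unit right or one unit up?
Number of paths = 1029530696964

A monotone lattice path from (0, 0) to (26, 18) consists of 26 east steps and 18 north steps in some order, so it is determined by which 26 of the 44 steps are east. The count is C(44, 26) = 1029530696964.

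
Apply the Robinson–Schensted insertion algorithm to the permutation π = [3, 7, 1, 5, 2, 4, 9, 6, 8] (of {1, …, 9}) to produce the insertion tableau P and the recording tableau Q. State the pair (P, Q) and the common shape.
P = [1, 2, 4, 6, 8] / [3, 5, 9] / [7];  Q = [1, 2, 6, 7, 9] / [3, 4, 8] / [5];  common shape = (5, 3, 1)

Row-insert the values π_1, π_2, … into P one at a time, bumping the leftmost entry strictly greater than the inserted value down to the next row. The recording tableau Q records, in position (i, j), the step at which that cell was added to P.
  Insert 3 (step 1): P = [3];  Q = [1]
  Insert 7 (step 2): P = [3, 7];  Q = [1, 2]
  Insert 1 (step 3): P = [1, 7] / [3];  Q = [1, 2] / [3]
  Insert 5 (step 4): P = [1, 5] / [3, 7];  Q = [1, 2] / [3, 4]
  Insert 2 (step 5): P = [1, 2] / [3, 5] / [7];  Q = [1, 2] / [3, 4] / [5]
  Insert 4 (step 6): P = [1, 2, 4] / [3, 5] / [7];  Q = [1, 2, 6] / [3, 4] / [5]
  Insert 9 (step 7): P = [1, 2, 4, 9] / [3, 5] / [7];  Q = [1, 2, 6, 7] / [3, 4] / [5]
  Insert 6 (step 8): P = [1, 2, 4, 6] / [3, 5, 9] / [7];  Q = [1, 2, 6, 7] / [3, 4, 8] / [5]
  Insert 8 (step 9): P = [1, 2, 4, 6, 8] / [3, 5, 9] / [7];  Q = [1, 2, 6, 7, 9] / [3, 4, 8] / [5]
Final shape: (5, 3, 1).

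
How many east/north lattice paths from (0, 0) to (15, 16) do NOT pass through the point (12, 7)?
Number of paths = 289454835

Total paths from (0, 0) to (15, 16): C(31, 15) = 300540195. Paths through (12, 7): (paths (0, 0) → (12, 7)) × (paths (12, 7) → (15, 16)) = C(19, 12) · C(12, 3) = 50388 · 220 = 11085360. Avoidance count = 300540195 − 11085360 = 289454835.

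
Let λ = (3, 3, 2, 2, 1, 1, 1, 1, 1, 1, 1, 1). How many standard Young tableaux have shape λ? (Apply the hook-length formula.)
# SYT of shape (3, 3, 2, 2, 1, 1, 1, 1, 1, 1, 1, 1) = 99144

Hook-length formula: f^λ = n! / Π hook(c), product over all cells c of the Young diagram. For λ = (3, 3, 2, 2, 1, 1, 1, 1, 1, 1, 1, 1), n = 18 boxes. Hook lengths by row (left-to-right, top-to-bottom): [14, 5, 2]; [13, 4, 1]; [11, 2]; [10, 1]; [8]; [7]; [6]; [5]; [4]; [3]; [2]; [1]. Product of hooks = 64576512000. So f^λ = 18! / 64576512000 = 6402373705728000 / 64576512000 = 99144.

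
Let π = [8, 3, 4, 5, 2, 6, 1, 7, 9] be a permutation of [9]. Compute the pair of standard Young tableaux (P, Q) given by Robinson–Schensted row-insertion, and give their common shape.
P = [1, 4, 5, 6, 7, 9] / [2] / [3] / [8];  Q = [1, 3, 4, 6, 8, 9] / [2] / [5] / [7];  common shape = (6, 1, 1, 1)

Row-insert the values π_1, π_2, … into P one at a time, bumping the leftmost entry strictly greater than the inserted value down to the next row. The recording tableau Q records, in position (i, j), the step at which that cell was added to P.
  Insert 8 (step 1): P = [8];  Q = [1]
  Insert 3 (step 2): P = [3] / [8];  Q = [1] / [2]
  Insert 4 (step 3): P = [3, 4] / [8];  Q = [1, 3] / [2]
  Insert 5 (step 4): P = [3, 4, 5] / [8];  Q = [1, 3, 4] / [2]
  Insert 2 (step 5): P = [2, 4, 5] / [3] / [8];  Q = [1, 3, 4] / [2] / [5]
  Insert 6 (step 6): P = [2, 4, 5, 6] / [3] / [8];  Q = [1, 3, 4, 6] / [2] / [5]
  Insert 1 (step 7): P = [1, 4, 5, 6] / [2] / [3] / [8];  Q = [1, 3, 4, 6] / [2] / [5] / [7]
  Insert 7 (step 8): P = [1, 4, 5, 6, 7] / [2] / [3] / [8];  Q = [1, 3, 4, 6, 8] / [2] / [5] / [7]
  Insert 9 (step 9): P = [1, 4, 5, 6, 7, 9] / [2] / [3] / [8];  Q = [1, 3, 4, 6, 8, 9] / [2] / [5] / [7]
Final shape: (6, 1, 1, 1).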